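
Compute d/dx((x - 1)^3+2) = 3*x^2 - 6*x + 3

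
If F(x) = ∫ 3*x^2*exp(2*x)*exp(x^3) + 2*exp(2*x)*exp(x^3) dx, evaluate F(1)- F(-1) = -exp(-3) + exp(3)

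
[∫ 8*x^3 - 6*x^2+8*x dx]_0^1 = 4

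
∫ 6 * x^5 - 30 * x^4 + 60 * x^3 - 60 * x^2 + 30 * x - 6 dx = x^6 - 6*x^5 + 15*x^4 - 20*x^3 + 15*x^2 - 6*x + C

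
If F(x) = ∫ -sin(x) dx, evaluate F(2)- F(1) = -cos(1) + cos(2)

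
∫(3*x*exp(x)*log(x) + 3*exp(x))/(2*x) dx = 3*exp(x)*log(x)/2 + C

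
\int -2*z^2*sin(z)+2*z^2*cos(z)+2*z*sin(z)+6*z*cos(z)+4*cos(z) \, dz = 2*sqrt(2)*(z^2 + z + 1)*sin(z + pi/4) + C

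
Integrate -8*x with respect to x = -4*x^2 + C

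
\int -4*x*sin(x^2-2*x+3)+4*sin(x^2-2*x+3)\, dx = 2*cos((x - 1)^2 + 2) + C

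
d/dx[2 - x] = -1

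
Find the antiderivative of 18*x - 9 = 9*x^2 - 9*x + C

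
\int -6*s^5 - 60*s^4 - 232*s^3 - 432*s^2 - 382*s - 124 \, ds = -s^6 - 12*s^5 - 58*s^4 - 144*s^3 - 191*s^2 - 124*s + C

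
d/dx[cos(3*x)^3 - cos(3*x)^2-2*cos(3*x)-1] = 15*sin(3*x)/4 + 3*sin(6*x) - 9*sin(9*x)/4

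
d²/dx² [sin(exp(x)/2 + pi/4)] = -exp(2*x)*sin(exp(x)/2 + pi/4)/4 + exp(x)*cos(exp(x)/2 + pi/4)/2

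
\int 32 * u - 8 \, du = 16*u^2 - 8*u + C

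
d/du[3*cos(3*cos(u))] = 9*sin(u)*sin(3*cos(u))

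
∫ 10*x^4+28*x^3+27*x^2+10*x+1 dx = 2*x^5 + 7*x^4 + 9*x^3 + 5*x^2 + x + C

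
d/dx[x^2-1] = 2*x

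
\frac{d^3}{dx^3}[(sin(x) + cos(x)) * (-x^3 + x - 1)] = sqrt(2)*x^3*cos(x + pi/4) + 9*sqrt(2)*x^2*sin(x + pi/4) - 19*sqrt(2)*x*cos(x + pi/4) - 10*sin(x) - 8*cos(x)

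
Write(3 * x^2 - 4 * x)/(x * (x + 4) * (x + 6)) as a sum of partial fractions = 11/(x + 6) - 8/(x + 4)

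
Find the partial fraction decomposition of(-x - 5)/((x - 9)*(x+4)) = 1/(13*(x + 4)) - 14/(13*(x - 9))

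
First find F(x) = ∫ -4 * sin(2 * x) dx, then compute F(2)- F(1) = 2*cos(4) - 2*cos(2)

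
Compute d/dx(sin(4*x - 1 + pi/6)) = 4*cos(4*x - 1 + pi/6)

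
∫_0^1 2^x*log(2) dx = 1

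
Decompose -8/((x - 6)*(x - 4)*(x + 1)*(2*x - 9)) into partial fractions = 64/(33*(2*x - 9)) + 8/(385*(x + 1)) - 4/(5*(x - 4)) - 4/(21*(x - 6))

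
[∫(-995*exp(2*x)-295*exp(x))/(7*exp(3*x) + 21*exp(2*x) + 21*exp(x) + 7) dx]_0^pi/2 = -2*(-5*exp(pi/2)/(1 + exp(pi/2)) - 2)^2 - 15*exp(pi/2)/(7*(1 + exp(pi/2))) + 291/7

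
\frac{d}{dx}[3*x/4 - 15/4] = 3/4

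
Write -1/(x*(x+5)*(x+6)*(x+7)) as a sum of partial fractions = 1/(14*(x + 7)) - 1/(6*(x + 6)) + 1/(10*(x + 5)) - 1/(210*x)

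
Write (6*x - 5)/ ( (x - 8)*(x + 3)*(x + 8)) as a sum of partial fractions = -53/(80*(x + 8)) + 23/(55*(x + 3)) + 43/(176*(x - 8))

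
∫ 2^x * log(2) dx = 2^x + C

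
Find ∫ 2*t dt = t^2 + C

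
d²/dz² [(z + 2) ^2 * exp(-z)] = (z^2 - 2)*exp(-z)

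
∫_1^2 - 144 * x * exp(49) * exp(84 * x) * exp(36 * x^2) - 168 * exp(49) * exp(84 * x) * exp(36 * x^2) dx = -2*exp(361) + 2*exp(169)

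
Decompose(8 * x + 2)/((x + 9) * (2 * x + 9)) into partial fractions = -68/(9*(2*x + 9)) + 70/(9*(x + 9))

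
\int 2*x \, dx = x^2 + C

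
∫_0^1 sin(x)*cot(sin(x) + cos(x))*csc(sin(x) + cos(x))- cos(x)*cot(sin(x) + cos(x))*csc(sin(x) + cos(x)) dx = -csc(1) + csc(cos(1) + sin(1))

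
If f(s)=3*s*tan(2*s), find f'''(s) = 144*s*tan(2*s)^4 + 192*s*tan(2*s)^2 + 48*s + 72*tan(2*s)^3 + 72*tan(2*s)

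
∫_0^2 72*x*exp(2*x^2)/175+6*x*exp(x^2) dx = -543/175 + 3*exp(4) + 18*exp(8)/175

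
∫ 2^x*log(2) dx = 2^x + C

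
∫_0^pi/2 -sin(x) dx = -1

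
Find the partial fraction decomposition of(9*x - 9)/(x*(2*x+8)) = 45/(8*(x + 4)) - 9/(8*x)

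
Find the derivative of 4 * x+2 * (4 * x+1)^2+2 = 64*x + 20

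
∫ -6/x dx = -6*log(x) + C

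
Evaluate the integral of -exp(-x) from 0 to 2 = -1 + exp(-2)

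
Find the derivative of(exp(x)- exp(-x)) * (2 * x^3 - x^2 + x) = (2*x^3*exp(2*x) + 2*x^3 + 5*x^2*exp(2*x) - 7*x^2 - x*exp(2*x) + 3*x + exp(2*x) - 1)*exp(-x)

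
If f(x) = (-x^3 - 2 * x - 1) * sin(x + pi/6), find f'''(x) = x^3*cos(x + pi/6) + 9*x^2*sin(x + pi/6) - 16*x*cos(x + pi/6) + cos(x + pi/6)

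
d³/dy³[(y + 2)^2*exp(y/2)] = y^2*exp(y/2)/8 + 2*y*exp(y/2) + 13*exp(y/2)/2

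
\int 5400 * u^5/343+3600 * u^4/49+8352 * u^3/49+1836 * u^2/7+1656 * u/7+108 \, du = 900*u^6/343 + 720*u^5/49 + 2088*u^4/49 + 612*u^3/7 + 828*u^2/7 + 108*u + C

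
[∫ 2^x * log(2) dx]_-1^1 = 3/2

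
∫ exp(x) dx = exp(x) + C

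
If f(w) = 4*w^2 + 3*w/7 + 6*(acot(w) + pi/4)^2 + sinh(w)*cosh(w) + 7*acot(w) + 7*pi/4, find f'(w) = (56*w^3 + 14*w^2*sinh(w)^2 + 10*w^2 + 56*w + 14*sinh(w)^2 - 84*acot(w) - 21*pi - 39)/(7*w^2 + 7)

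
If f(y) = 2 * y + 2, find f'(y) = 2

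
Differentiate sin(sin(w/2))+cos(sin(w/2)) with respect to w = sqrt(2)*cos(w/2)*cos(sin(w/2) + pi/4)/2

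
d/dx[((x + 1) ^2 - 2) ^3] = 6*x^5 + 30*x^4 + 36*x^3 - 12*x^2 - 18*x + 6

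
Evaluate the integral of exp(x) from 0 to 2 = -1 + exp(2)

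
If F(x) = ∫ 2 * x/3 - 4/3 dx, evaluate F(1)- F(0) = -1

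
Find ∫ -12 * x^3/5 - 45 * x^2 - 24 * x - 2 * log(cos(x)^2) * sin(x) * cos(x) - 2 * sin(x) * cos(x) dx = -3*x^4/5 - 15*x^3 - 12*x^2 + 2*log(cos(x))*cos(x)^2 + C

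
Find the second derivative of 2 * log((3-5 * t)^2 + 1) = (-100*t^2 + 120*t - 32)/(25*t^4 - 60*t^3 + 56*t^2 - 24*t + 4)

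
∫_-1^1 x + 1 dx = 2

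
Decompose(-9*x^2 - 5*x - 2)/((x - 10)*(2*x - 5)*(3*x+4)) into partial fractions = -3/(23*(3*x + 4)) + 283/(345*(2*x - 5)) - 28/(15*(x - 10))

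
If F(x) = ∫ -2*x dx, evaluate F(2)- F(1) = -3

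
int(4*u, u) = 2*u^2 + C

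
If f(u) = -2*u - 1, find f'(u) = -2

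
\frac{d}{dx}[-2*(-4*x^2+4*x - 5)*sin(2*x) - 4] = 16*x^2*cos(2*x) - 16*sqrt(2)*x*cos(2*x + pi/4) - 8*sin(2*x) + 20*cos(2*x)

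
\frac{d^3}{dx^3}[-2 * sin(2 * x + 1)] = 16*cos(2*x + 1)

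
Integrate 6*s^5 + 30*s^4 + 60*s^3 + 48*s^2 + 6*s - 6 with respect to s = s^6 + 6*s^5 + 15*s^4 + 16*s^3 + 3*s^2 - 6*s + C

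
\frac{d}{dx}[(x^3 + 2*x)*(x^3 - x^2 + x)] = 6*x^5 - 5*x^4 + 12*x^3 - 6*x^2 + 4*x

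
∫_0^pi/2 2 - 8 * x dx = -(1 - pi)^2 - pi + 1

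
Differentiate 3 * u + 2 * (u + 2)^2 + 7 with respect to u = 4*u + 11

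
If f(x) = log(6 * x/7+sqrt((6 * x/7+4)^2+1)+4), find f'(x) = (36*x + 6*sqrt(36*x^2 + 336*x + 833) + 168)/(36*x^2 + 6*x*sqrt(36*x^2 + 336*x + 833) + 336*x + 28*sqrt(36*x^2 + 336*x + 833) + 833)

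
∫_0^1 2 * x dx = 1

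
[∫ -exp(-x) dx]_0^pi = -1 + exp(-pi)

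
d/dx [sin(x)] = cos(x)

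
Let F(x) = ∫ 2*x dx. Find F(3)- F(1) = 8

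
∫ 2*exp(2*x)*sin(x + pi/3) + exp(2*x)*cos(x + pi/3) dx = exp(2*x)*sin(x + pi/3) + C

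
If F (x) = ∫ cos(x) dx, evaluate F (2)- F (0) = sin(2)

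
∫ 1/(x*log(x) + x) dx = log(2*log(x) + 2) + C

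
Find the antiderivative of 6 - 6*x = -3*x^2 + 6*x + C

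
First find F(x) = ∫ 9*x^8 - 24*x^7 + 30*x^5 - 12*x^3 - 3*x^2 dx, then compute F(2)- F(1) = 9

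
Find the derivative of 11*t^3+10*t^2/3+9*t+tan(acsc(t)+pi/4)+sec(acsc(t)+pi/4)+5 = (99*t^4*sqrt(1 - 1/t^2) + 20*t^3*sqrt(1 - 1/t^2) + 27*t^2*sqrt(1 - 1/t^2) - 3*tan(acsc(t) + pi/4)^2 - 3*tan(acsc(t) + pi/4)*sec(acsc(t) + pi/4) - 3)/(3*t^2*sqrt(1 - 1/t^2))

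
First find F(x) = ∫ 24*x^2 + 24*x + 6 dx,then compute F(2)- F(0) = 124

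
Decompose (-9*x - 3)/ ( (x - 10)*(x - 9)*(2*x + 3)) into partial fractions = 2/(23*(2*x + 3)) + 4/(x - 9) - 93/(23*(x - 10))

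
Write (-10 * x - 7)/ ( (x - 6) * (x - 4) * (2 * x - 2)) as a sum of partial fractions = -17/(30*(x - 1)) + 47/(12*(x - 4)) - 67/(20*(x - 6))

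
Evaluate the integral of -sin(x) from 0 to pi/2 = -1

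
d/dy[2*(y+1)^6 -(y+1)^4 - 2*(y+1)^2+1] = 12*y^5 + 60*y^4 + 116*y^3 + 108*y^2 + 44*y + 4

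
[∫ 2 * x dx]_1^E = -1 + exp(2)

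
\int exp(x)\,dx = exp(x) + C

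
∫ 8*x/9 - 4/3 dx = 4*x^2/9 - 4*x/3 + C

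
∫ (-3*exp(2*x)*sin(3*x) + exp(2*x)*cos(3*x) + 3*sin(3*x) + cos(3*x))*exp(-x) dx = 2*cos(3*x)*sinh(x) + C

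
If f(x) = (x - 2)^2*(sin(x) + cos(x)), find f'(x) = -x^2*sin(x) + x^2*cos(x) + 6*x*sin(x) - 2*x*cos(x) - 8*sin(x)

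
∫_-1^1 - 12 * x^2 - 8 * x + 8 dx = 8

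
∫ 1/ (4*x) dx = log(x)/4 + C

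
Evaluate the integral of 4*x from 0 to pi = 2*pi^2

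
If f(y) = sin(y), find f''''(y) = sin(y)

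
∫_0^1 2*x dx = 1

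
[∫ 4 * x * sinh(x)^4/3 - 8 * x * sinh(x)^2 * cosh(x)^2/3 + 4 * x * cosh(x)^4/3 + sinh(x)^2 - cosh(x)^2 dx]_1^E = -E + 1/3 + 2*exp(2)/3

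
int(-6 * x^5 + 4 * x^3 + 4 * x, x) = -x^6 + x^4 + 2*x^2 + C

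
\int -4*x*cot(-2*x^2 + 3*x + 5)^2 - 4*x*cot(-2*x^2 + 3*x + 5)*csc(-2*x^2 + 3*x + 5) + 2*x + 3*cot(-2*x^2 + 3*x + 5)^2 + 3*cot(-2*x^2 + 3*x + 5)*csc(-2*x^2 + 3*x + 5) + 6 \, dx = 3*x^2 + 3*x - cot(-2*x^2 + 3*x + 5) - csc(-2*x^2 + 3*x + 5) + C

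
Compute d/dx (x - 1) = 1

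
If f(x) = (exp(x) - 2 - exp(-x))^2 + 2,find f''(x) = (4*exp(4*x) - 4*exp(3*x) + 4*exp(x) + 4)*exp(-2*x)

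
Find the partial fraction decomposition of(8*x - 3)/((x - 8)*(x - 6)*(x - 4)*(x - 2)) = -13/(48*(x - 2)) + 29/(16*(x - 4)) - 45/(16*(x - 6)) + 61/(48*(x - 8))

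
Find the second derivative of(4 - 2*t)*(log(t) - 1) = (-2*t - 4)/t^2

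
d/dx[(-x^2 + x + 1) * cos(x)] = x^2*sin(x) - x*sin(x) - 2*x*cos(x) - sin(x) + cos(x)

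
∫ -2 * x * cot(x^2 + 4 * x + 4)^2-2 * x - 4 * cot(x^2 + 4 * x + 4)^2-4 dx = cot((x + 2)^2) + C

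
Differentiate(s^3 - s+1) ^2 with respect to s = 6*s^5 - 8*s^3 + 6*s^2 + 2*s - 2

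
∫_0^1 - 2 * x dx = -1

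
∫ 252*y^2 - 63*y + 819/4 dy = 84*y^3 - 63*y^2/2 + 819*y/4 + C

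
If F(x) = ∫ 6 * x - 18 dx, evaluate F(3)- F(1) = -12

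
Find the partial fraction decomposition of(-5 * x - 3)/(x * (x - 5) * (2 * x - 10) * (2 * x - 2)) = -1/(8*(x - 1)) + 19/(200*(x - 5)) - 7/(20*(x - 5)^2) + 3/(100*x)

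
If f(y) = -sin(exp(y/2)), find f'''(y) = exp(3*y/2)*cos(exp(y/2))/8 - exp(y/2)*cos(exp(y/2))/8 + 3*exp(y)*sin(exp(y/2))/8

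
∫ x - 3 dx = x^2/2 - 3*x + C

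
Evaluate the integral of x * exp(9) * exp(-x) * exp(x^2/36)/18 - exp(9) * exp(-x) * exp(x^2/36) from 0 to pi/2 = -exp(9) + exp((-3 + pi/12)^2)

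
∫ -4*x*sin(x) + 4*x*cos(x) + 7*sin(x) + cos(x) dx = sqrt(2)*(4*x - 3)*sin(x + pi/4) + C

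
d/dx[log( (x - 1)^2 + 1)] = (2*x - 2)/(x^2 - 2*x + 2)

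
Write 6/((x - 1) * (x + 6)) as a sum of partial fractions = -6/(7*(x + 6)) + 6/(7*(x - 1))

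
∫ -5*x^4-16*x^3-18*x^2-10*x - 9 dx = -x^5 - 4*x^4 - 6*x^3 - 5*x^2 - 9*x + C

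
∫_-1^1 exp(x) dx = E - exp(-1)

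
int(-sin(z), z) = cos(z) + C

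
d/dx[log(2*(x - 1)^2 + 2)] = (2*x - 2)/(x^2 - 2*x + 2)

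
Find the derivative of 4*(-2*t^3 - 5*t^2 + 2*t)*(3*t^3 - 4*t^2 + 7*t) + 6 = -144*t^5 - 140*t^4 + 192*t^3 - 516*t^2 + 112*t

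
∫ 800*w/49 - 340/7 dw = 400*w^2/49 - 340*w/7 + C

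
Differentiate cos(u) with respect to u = -sin(u)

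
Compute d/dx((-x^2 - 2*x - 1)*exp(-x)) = (x^2 - 1)*exp(-x)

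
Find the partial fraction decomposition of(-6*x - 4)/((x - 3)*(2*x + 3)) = -10/(9*(2*x + 3)) - 22/(9*(x - 3))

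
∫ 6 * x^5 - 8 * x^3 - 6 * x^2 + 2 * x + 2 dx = x^6 - 2*x^4 - 2*x^3 + x^2 + 2*x + C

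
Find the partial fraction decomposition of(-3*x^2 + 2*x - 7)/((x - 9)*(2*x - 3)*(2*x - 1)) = -27/(68*(2*x - 1)) + 43/(60*(2*x - 3)) - 232/(255*(x - 9))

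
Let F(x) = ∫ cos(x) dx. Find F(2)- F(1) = -sin(1) + sin(2)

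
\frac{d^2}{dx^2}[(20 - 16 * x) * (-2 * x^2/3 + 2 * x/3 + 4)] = 64*x - 48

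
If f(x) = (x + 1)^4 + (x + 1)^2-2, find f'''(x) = 24*x + 24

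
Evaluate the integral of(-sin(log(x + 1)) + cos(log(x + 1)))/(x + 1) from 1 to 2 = sqrt(2)*(-sin(log(2) + pi/4) + sin(pi/4 + log(3)))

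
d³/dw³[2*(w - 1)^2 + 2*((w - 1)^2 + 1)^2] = 48*w - 48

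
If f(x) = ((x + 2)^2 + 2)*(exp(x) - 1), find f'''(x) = x^2*exp(x) + 10*x*exp(x) + 24*exp(x)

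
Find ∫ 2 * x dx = x^2 + C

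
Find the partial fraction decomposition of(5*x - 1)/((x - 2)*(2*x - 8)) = -9/(4*(x - 2)) + 19/(4*(x - 4))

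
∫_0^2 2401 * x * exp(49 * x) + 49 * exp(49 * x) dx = 98*exp(98)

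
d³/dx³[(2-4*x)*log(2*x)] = (4*x + 4)/x^3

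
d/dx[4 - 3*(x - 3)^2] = 18 - 6*x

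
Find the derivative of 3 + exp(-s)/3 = -exp(-s)/3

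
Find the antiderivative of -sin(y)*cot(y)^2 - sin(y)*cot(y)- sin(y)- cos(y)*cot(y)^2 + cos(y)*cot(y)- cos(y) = sqrt(2)*sin(y + pi/4)*cot(y) + C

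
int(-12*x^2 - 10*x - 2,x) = -4*x^3 - 5*x^2 - 2*x + C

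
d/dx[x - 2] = 1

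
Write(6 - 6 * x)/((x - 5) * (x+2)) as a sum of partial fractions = -18/(7*(x + 2)) - 24/(7*(x - 5))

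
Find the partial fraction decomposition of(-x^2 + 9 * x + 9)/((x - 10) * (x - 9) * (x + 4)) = -43/(182*(x + 4)) - 9/(13*(x - 9)) - 1/(14*(x - 10))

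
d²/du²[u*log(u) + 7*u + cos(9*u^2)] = (-324*u^3*cos(9*u^2) - 18*u*sin(9*u^2) + 1)/u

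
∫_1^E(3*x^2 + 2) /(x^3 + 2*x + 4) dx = -log(7) + log(4 + 2*E + exp(3))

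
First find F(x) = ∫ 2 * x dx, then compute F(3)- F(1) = 8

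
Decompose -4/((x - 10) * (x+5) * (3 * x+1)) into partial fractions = 18/(217*(3*x + 1)) - 2/(105*(x + 5)) - 4/(465*(x - 10))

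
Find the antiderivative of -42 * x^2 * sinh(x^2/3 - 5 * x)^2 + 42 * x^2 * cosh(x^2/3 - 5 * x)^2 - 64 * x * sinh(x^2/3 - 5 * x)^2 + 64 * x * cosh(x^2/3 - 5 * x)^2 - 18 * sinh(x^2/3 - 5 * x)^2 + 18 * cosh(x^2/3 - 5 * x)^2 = 14*x^3 + 32*x^2 + 18*x + C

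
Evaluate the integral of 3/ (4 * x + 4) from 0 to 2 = 3*log(3)/4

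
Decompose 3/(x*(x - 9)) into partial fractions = 1/(3*(x - 9)) - 1/(3*x)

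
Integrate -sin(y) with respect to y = cos(y) + C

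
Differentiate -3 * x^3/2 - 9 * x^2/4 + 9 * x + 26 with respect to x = -9*x^2/2 - 9*x/2 + 9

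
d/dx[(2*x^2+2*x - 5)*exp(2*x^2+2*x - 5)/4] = 2*x^3*exp(2*x^2 + 2*x - 5) + 3*x^2*exp(2*x^2 + 2*x - 5) - 3*x*exp(2*x^2 + 2*x - 5) - 2*exp(2*x^2 + 2*x - 5)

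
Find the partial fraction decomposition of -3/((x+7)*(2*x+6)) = 3/(8*(x + 7)) - 3/(8*(x + 3))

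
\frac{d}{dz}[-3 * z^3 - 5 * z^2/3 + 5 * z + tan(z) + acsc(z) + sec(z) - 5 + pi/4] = (-27*z^4*sqrt(1 - 1/z^2) - 10*z^3*sqrt(1 - 1/z^2) + 3*z^2*sqrt(1 - 1/z^2)*tan(z)^2 + 3*z^2*sqrt(1 - 1/z^2)*tan(z)*sec(z) + 18*z^2*sqrt(1 - 1/z^2) - 3)/(3*z^2*sqrt(1 - 1/z^2))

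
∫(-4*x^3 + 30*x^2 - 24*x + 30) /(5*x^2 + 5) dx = -2*x^2/5 + 6*x - 2*log(x^2 + 1) + C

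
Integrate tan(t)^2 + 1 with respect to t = tan(t) + C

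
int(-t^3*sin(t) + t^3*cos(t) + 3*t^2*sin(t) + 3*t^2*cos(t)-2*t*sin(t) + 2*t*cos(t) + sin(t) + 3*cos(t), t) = sqrt(2)*(t^3 + 2*t + 1)*sin(t + pi/4) + C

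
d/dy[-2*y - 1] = -2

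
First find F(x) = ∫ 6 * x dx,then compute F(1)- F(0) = 3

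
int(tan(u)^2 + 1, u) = tan(u) + C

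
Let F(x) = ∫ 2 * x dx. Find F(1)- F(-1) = 0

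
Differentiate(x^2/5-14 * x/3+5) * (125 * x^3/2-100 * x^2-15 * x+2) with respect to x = 125*x^4/2 - 3740*x^3/3 + 4657*x^2/2 - 4296*x/5 - 253/3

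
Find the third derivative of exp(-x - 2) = -exp(-x - 2)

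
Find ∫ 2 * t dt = t^2 + C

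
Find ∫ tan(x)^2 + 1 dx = tan(x) + C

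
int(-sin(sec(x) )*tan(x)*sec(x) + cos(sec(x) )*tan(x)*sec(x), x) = sqrt(2)*sin(pi/4 + 1/cos(x)) + C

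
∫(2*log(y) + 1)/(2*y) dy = (log(y) + 1)*log(y)/2 + C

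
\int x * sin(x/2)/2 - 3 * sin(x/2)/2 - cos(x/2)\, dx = (3 - x)*cos(x/2) + C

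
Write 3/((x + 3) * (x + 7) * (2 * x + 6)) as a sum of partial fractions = 3/(32*(x + 7)) - 3/(32*(x + 3)) + 3/(8*(x + 3)^2)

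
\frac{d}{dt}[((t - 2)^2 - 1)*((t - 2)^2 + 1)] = 4*t^3 - 24*t^2 + 48*t - 32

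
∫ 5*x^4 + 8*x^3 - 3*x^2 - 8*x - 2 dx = x^5 + 2*x^4 - x^3 - 4*x^2 - 2*x + C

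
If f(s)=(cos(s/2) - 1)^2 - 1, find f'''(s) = -sin(s/2)/4 + sin(s)/2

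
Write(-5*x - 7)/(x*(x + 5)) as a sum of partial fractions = -18/(5*(x + 5)) - 7/(5*x)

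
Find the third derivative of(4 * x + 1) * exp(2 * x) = 32*x*exp(2*x) + 56*exp(2*x)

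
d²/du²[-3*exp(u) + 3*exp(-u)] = (3 - 3*exp(2*u))*exp(-u)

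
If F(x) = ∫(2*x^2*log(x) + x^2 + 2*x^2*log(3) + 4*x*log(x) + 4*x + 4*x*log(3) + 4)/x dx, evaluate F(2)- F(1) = -9*log(3) + 16*log(6)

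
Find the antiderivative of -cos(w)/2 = -sin(w)/2 + C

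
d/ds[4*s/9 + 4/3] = 4/9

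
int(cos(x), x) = sin(x) + C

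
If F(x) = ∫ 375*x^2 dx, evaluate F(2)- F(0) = 1000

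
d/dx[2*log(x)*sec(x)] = (2*x*log(x)*tan(x)*sec(x) + 2*sec(x))/x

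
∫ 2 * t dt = t^2 + C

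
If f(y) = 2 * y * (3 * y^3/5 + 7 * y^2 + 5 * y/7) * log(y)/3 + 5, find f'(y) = 8*y^3*log(y)/5 + 2*y^3/5 + 14*y^2*log(y) + 14*y^2/3 + 20*y*log(y)/21 + 10*y/21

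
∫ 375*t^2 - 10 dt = 125*t^3 - 10*t + C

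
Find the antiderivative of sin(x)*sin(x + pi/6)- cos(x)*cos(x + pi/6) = -sin(2*x + pi/6)/2 + C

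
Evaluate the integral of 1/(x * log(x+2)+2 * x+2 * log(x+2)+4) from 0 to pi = -log(log(2) + 2) + log(log(2 + pi) + 2)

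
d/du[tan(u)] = cos(u)^(-2)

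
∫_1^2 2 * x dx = 3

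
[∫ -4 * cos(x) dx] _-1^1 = -8*sin(1)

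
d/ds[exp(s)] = exp(s)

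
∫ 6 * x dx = 3*x^2 + C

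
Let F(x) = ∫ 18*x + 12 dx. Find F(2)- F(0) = 60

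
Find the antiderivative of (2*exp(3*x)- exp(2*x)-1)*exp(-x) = 2*(exp(x) - 1)*sinh(x) + C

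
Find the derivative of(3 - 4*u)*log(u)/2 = (-4*u*log(u) - 4*u + 3)/(2*u)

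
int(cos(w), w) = sin(w) + C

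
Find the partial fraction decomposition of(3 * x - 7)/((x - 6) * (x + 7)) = 28/(13*(x + 7)) + 11/(13*(x - 6))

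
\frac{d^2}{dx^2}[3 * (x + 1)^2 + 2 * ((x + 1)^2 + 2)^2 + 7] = 24*x^2 + 48*x + 46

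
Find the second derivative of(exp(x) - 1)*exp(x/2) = 9*exp(3*x/2)/4 - exp(x/2)/4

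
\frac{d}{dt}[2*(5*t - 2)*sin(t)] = 10*t*cos(t) + 10*sin(t) - 4*cos(t)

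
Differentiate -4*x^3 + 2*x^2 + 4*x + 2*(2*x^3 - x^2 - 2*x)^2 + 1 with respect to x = 48*x^5 - 40*x^4 - 56*x^3 + 12*x^2 + 20*x + 4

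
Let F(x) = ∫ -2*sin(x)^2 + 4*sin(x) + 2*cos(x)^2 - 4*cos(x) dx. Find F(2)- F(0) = -1 + (-2 + cos(2) + sin(2))^2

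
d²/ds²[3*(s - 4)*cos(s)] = -3*s*cos(s) - 6*sin(s) + 12*cos(s)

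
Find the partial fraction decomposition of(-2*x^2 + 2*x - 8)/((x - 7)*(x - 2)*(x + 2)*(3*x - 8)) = 114/(91*(3*x - 8)) + 5/(126*(x + 2)) - 3/(10*(x - 2)) - 92/(585*(x - 7))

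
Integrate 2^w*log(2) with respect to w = 2^w + C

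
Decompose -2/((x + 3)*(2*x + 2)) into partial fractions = 1/(2*(x + 3)) - 1/(2*(x + 1))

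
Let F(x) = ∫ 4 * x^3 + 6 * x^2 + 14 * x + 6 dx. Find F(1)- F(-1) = 16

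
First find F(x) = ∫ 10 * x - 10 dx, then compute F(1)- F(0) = -5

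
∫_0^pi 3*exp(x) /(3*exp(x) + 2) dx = -log(5) + log(2 + 3*exp(pi))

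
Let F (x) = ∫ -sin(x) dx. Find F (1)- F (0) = -1 + cos(1)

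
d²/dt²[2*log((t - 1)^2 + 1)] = (-4*t^2 + 8*t)/(t^4 - 4*t^3 + 8*t^2 - 8*t + 4)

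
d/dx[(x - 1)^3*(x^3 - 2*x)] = 6*x^5 - 15*x^4 + 4*x^3 + 15*x^2 - 12*x + 2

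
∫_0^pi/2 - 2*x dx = -pi^2/4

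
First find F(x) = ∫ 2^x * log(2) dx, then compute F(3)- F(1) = 6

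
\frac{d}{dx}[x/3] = 1/3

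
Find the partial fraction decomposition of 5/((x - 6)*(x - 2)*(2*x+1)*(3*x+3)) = 8/(39*(2*x + 1)) - 5/(63*(x + 1)) - 1/(36*(x - 2)) + 5/(1092*(x - 6))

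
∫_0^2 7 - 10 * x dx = -6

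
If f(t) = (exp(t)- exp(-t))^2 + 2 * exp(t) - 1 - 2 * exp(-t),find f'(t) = (2*exp(4*t) + 2*exp(3*t) + 2*exp(t) - 2)*exp(-2*t)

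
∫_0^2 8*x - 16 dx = -16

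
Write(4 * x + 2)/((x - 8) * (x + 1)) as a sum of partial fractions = 2/(9*(x + 1)) + 34/(9*(x - 8))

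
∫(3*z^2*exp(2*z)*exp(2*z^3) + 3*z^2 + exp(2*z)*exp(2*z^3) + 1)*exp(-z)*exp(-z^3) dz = -exp(-z^3 - z) + exp(z^3 + z) + C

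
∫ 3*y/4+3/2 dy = 3*y^2/8 + 3*y/2 + C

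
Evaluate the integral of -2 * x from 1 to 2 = -3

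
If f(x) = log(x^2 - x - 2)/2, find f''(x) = (-2*x^2 + 2*x - 5)/(2*x^4 - 4*x^3 - 6*x^2 + 8*x + 8)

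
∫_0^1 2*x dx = 1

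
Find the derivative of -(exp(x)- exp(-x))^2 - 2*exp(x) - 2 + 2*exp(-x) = (-2*exp(4*x) - 2*exp(3*x) - 2*exp(x) + 2)*exp(-2*x)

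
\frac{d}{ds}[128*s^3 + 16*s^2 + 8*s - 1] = 384*s^2 + 32*s + 8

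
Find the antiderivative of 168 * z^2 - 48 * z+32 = 56*z^3 - 24*z^2 + 32*z + C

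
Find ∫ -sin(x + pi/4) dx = cos(x + pi/4) + C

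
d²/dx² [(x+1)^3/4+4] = 3*x/2 + 3/2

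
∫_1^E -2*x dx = 1 - exp(2)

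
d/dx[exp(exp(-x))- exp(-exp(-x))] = (-exp(2*exp(-x)) - 1)*exp(-x - exp(-x))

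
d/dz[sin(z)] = cos(z)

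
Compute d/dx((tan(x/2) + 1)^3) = 3*(tan(x/2) + 1)^2/(2*cos(x/2)^2)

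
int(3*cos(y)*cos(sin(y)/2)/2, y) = 3*sin(sin(y)/2) + C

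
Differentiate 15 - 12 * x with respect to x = -12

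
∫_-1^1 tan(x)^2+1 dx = 2*tan(1)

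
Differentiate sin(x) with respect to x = cos(x)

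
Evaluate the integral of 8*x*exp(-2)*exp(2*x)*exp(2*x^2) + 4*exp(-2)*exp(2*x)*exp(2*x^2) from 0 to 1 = -2*exp(-2) + 2*exp(2)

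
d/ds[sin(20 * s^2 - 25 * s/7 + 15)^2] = 40*s*sin(40*s^2 - 50*s/7 + 30) - 25*sin(40*s^2 - 50*s/7 + 30)/7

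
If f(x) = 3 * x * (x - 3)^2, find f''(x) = 18*x - 36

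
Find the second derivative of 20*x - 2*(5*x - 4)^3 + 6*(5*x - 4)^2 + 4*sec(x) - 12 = -1500*x + 1500 - 4/cos(x) + 8/cos(x)^3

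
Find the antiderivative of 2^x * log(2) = 2^x + C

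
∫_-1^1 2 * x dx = 0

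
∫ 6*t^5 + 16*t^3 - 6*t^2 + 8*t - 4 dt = t^6 + 4*t^4 - 2*t^3 + 4*t^2 - 4*t + C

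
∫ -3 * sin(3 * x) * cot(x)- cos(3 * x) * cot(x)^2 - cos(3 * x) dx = cos(3*x)*cot(x) + C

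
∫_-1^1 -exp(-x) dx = -E + exp(-1)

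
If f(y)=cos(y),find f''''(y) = cos(y)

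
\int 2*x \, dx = x^2 + C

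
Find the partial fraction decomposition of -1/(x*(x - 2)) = -1/(2*(x - 2)) + 1/(2*x)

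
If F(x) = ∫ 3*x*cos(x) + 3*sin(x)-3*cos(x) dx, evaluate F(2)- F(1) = 3*sin(2)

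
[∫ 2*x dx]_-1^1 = 0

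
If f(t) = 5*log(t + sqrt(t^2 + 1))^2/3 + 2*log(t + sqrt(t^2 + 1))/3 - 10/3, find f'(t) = (10*t*log(t + sqrt(t^2 + 1)) + 2*t + 10*sqrt(t^2 + 1)*log(t + sqrt(t^2 + 1)) + 2*sqrt(t^2 + 1))/(3*t^2 + 3*t*sqrt(t^2 + 1) + 3)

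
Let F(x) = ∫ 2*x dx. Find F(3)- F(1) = 8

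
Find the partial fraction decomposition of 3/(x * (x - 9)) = 1/(3*(x - 9)) - 1/(3*x)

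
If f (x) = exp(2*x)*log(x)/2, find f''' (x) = (4*x^3*exp(2*x)*log(x) + 6*x^2*exp(2*x) - 3*x*exp(2*x) + exp(2*x))/x^3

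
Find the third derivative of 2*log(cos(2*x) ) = -32*sin(2*x)/cos(2*x)^3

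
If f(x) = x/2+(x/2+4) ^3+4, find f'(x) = 3*x^2/8 + 6*x + 49/2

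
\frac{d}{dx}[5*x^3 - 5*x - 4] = 15*x^2 - 5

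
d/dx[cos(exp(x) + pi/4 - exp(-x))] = (-exp(2*x)*sin(exp(x) + pi/4 - exp(-x)) - sin(exp(x) + pi/4 - exp(-x)))*exp(-x)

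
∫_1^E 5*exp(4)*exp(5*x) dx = -exp(9) + exp(4 + 5*E)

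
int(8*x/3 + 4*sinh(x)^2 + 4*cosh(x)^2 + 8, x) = 4*x^2/3 + 8*x + 2*sinh(2*x) + C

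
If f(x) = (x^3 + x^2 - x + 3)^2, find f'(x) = 6*x^5 + 10*x^4 - 4*x^3 + 12*x^2 + 14*x - 6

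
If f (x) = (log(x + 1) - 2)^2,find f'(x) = (2*log(x + 1) - 4)/(x + 1)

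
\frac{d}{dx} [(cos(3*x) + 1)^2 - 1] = -6*(cos(3*x) + 1)*sin(3*x)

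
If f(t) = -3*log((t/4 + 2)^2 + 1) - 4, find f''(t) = (6*t^2 + 96*t + 288)/(t^4 + 32*t^3 + 416*t^2 + 2560*t + 6400)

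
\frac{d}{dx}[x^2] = 2*x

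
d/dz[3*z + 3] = 3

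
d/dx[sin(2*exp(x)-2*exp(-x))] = 2*(exp(2*x) + 1)*exp(-x)*cos(2*(exp(x) - exp(-x)))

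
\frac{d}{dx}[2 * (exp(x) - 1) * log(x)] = (2*x*exp(x)*log(x) + 2*exp(x) - 2)/x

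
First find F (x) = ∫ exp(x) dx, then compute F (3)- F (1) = -E + exp(3)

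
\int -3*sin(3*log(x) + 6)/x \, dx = cos(3*log(x) + 6) + C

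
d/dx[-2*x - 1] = -2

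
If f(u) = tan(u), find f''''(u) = 24*tan(u)^5 + 40*tan(u)^3 + 16*tan(u)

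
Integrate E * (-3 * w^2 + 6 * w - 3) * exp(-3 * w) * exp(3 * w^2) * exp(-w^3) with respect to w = exp(-(w - 1)^3) + C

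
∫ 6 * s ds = 3*s^2 + C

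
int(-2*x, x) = -x^2 + C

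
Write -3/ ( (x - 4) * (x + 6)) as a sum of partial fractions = 3/(10*(x + 6)) - 3/(10*(x - 4))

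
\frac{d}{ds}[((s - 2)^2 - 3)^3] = 6*s^5 - 60*s^4 + 204*s^3 - 264*s^2 + 102*s - 12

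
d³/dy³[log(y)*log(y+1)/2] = (2*y^3*log(y) + 2*y^3*log(y + 1) - 6*y^3 + 6*y^2*log(y + 1) - 9*y^2 + 6*y*log(y + 1) - 3*y + 2*log(y + 1))/(2*y^6 + 6*y^5 + 6*y^4 + 2*y^3)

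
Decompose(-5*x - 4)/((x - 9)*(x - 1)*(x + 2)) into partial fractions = 2/(11*(x + 2)) + 3/(8*(x - 1)) - 49/(88*(x - 9))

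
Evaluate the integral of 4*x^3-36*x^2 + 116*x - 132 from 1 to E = -36 + ((-3 + E)^2 + 2)^2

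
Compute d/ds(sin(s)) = cos(s)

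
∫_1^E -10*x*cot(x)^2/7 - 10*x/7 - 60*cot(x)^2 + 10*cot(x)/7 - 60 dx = 10*(E/7 + 6)*cot(E) - 430*cot(1)/7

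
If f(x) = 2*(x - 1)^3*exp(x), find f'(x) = 2*x^3*exp(x) - 6*x*exp(x) + 4*exp(x)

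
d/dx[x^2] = 2*x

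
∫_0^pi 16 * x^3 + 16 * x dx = 4*pi*(2*pi + pi^3)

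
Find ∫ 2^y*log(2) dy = 2^y + C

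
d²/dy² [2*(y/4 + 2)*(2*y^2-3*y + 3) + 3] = 6*y + 13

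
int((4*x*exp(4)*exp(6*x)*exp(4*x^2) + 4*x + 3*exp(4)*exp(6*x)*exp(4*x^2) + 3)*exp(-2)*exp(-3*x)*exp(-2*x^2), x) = 2*sinh(2*x^2 + 3*x + 2) + C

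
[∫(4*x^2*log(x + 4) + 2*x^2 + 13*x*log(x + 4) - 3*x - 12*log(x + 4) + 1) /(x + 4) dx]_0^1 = -log(4)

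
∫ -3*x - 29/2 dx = -3*x^2/2 - 29*x/2 + C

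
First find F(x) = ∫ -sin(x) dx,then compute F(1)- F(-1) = 0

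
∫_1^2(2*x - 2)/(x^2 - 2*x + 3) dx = -log(2) + log(3)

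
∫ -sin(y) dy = cos(y) + C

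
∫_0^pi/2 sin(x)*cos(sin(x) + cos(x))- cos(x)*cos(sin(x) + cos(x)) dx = 0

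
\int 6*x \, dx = 3*x^2 + C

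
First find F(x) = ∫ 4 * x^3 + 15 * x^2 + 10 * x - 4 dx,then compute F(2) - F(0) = 68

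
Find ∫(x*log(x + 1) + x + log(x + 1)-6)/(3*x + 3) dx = (x - 6)*log(x + 1)/3 + C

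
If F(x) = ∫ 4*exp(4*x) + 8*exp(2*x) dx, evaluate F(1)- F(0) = -9 + (2 + exp(2))^2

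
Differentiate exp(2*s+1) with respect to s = 2*exp(2*s + 1)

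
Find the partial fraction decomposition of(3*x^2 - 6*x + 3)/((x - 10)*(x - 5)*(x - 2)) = 1/(8*(x - 2)) - 16/(5*(x - 5)) + 243/(40*(x - 10))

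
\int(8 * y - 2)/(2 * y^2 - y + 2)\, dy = 2*log(2*y^2 - y + 2) + C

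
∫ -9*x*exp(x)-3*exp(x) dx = (6 - 9*x)*exp(x) + C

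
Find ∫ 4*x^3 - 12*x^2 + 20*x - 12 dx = x^4 - 4*x^3 + 10*x^2 - 12*x + C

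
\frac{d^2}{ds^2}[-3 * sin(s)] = 3*sin(s)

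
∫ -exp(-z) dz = exp(-z) + C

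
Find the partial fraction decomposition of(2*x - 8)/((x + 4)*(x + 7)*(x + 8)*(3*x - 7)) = -45/(8246*(3*x - 7)) + 6/(31*(x + 8)) - 11/(42*(x + 7)) + 4/(57*(x + 4))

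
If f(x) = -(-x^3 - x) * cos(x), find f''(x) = -x^3*cos(x) - 6*x^2*sin(x) + 5*x*cos(x) - 2*sin(x)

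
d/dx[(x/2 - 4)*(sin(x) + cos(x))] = -x*sin(x)/2 + x*cos(x)/2 + 9*sin(x)/2 - 7*cos(x)/2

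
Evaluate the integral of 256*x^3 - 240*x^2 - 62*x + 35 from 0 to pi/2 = -6*pi^2 - 4 + 15*pi/2 + 4*(-pi^2 + 1 + 5*pi/4)^2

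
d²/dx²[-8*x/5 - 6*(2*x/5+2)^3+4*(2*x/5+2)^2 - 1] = -288*x/125 - 256/25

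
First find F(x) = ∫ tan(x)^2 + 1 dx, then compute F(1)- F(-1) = 2*tan(1)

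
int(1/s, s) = log(5*s) + C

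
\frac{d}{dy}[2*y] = 2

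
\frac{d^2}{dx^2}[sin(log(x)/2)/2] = -(sin(log(x)/2) + 2*cos(log(x)/2))/(8*x^2)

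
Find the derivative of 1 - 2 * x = -2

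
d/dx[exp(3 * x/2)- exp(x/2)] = 3*exp(3*x/2)/2 - exp(x/2)/2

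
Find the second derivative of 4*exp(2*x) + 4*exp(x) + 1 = 16*exp(2*x) + 4*exp(x)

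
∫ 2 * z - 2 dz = z^2 - 2*z + C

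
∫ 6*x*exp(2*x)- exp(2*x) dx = (3*x - 2)*exp(2*x) + C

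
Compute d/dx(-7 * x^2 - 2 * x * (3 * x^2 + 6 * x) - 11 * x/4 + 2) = -18*x^2 - 38*x - 11/4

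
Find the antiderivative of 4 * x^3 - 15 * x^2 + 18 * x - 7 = x^4 - 5*x^3 + 9*x^2 - 7*x + C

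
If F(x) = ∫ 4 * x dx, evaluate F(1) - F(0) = 2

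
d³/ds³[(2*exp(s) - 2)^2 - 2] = 32*exp(2*s) - 8*exp(s)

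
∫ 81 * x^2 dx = 27*x^3 + C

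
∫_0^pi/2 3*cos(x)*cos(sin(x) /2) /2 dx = 3*sin(1/2)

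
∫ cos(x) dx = sin(x) + C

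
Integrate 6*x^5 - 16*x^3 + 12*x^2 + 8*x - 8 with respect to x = x^6 - 4*x^4 + 4*x^3 + 4*x^2 - 8*x + C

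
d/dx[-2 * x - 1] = -2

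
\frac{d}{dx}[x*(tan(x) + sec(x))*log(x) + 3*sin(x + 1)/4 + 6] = x*log(x)*tan(x)^2 + x*log(x)*tan(x)*sec(x) + x*log(x) + log(x)*tan(x) + log(x)*sec(x) + 3*cos(x + 1)/4 + tan(x) + sec(x)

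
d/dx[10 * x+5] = 10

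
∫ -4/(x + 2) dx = -4*log(x + 2) + C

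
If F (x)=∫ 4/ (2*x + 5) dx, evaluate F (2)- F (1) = -2*log(7) + 4*log(3)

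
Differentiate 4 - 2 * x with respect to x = -2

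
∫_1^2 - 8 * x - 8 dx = -20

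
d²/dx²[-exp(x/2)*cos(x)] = (sin(x) + 3*cos(x)/4)*exp(x/2)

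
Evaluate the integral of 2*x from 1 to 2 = 3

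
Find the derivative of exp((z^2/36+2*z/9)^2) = z^3*exp(z^4/1296 + z^3/81 + 4*z^2/81)/324 + z^2*exp(z^4/1296 + z^3/81 + 4*z^2/81)/27 + 8*z*exp(z^4/1296 + z^3/81 + 4*z^2/81)/81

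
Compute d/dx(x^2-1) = 2*x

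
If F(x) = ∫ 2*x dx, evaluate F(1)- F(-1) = 0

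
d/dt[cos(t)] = -sin(t)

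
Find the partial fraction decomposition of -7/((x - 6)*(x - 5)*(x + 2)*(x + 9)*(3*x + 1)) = -567/(39520*(3*x + 1)) - 1/(5460*(x + 9)) + 1/(280*(x + 2)) + 1/(224*(x - 5)) - 7/(2280*(x - 6))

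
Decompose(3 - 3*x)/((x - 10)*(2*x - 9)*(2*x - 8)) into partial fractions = 21/(11*(2*x - 9)) - 3/(4*(x - 4)) - 9/(44*(x - 10))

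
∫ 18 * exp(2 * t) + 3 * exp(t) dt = (9*exp(t) + 3)*exp(t) + C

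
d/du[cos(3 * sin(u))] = -3*sin(3*sin(u))*cos(u)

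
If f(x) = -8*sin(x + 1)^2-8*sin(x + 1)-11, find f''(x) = 8*sin(x + 1) - 16*cos(2*(x + 1))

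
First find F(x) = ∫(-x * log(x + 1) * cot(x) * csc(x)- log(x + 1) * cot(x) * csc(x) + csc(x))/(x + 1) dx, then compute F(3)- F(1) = -log(2)*csc(1) + log(4)*csc(3)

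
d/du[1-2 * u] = -2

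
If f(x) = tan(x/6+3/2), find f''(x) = tan(x/6 + 3/2)^3/18 + tan(x/6 + 3/2)/18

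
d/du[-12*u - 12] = -12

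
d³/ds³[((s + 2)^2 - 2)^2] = 24*s + 48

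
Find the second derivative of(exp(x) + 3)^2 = 4*exp(2*x) + 6*exp(x)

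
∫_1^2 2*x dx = 3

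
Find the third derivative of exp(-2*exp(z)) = (-8*exp(3*z) + 12*exp(2*z) - 2*exp(z))*exp(-2*exp(z))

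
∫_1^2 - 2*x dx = -3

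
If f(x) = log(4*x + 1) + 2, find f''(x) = -16/(16*x^2 + 8*x + 1)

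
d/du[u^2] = 2*u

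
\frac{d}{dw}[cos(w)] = -sin(w)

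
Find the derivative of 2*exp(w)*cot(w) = 2*(1/tan(w) - 1/sin(w)^2)*exp(w)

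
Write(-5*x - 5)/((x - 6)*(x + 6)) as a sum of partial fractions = -25/(12*(x + 6)) - 35/(12*(x - 6))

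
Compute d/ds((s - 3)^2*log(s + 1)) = (2*s^2*log(s + 1) + s^2 - 4*s*log(s + 1) - 6*s - 6*log(s + 1) + 9)/(s + 1)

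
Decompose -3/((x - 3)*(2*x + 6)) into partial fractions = 1/(4*(x + 3)) - 1/(4*(x - 3))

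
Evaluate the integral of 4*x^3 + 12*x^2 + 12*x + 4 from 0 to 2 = 80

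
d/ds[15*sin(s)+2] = 15*cos(s)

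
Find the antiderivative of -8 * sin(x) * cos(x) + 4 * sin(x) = 4*(cos(x) - 1)*cos(x) + C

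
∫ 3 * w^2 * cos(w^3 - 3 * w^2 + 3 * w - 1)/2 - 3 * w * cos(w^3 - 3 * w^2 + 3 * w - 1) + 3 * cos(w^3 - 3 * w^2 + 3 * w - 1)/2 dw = sin((w - 1)^3)/2 + C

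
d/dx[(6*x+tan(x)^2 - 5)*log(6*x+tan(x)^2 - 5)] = 2*log(6*x - 6 + cos(x)^(-2))*sin(x)/cos(x)^3 + 6*log(6*x - 6 + cos(x)^(-2)) + 2*sin(x)/cos(x)^3 + 6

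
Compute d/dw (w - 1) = 1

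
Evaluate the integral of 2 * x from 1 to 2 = 3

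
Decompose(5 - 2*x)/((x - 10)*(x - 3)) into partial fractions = 1/(7*(x - 3)) - 15/(7*(x - 10))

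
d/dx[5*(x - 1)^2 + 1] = 10*x - 10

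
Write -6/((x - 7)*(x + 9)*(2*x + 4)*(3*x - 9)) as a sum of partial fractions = 1/(1344*(x + 9)) - 1/(315*(x + 2)) + 1/(240*(x - 3)) - 1/(576*(x - 7))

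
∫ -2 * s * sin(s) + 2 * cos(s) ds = 2*s*cos(s) + C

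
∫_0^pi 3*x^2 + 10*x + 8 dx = -6 + (1 + (1 + pi)^2)*(3 + pi)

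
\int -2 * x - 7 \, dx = -x^2 - 7*x + C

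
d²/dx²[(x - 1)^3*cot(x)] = 2*x^3/tan(x) + 2*x^3/tan(x)^3 - 6*x^2 - 6*x^2/tan(x) - 6*x^2/tan(x)^2 - 6*x^2/tan(x)^3 + 12*x + 12*x/tan(x) + 12*x/tan(x)^2 + 6*x/tan(x)^3 - 6 - 8/tan(x) - 6/tan(x)^2 - 2/tan(x)^3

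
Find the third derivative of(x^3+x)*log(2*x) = (6*x^2*log(x) + 6*x^2*log(2) + 11*x^2 - 1)/x^2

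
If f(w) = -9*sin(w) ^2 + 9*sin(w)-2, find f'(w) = -9*sin(2*w) + 9*cos(w)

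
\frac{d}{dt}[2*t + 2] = 2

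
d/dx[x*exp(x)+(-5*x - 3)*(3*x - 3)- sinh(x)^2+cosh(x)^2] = x*exp(x) - 30*x + exp(x) + 6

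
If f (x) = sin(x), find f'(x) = cos(x)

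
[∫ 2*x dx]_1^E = -1 + exp(2)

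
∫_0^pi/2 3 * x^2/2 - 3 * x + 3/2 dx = (-1 + pi/2)^3/2 + 1/2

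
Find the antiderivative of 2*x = x^2 + C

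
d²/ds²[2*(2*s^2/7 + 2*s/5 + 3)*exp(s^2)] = 16*s^4*exp(s^2)/7 + 16*s^3*exp(s^2)/5 + 208*s^2*exp(s^2)/7 + 24*s*exp(s^2)/5 + 92*exp(s^2)/7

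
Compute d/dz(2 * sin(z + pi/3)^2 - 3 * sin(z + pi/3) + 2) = -3*cos(z + pi/3) + 2*cos(2*z + pi/6)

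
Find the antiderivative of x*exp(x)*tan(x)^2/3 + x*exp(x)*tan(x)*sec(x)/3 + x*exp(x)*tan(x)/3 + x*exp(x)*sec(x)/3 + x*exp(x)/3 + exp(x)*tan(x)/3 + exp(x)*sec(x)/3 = x*(tan(x) + sec(x))*exp(x)/3 + C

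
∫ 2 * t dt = t^2 + C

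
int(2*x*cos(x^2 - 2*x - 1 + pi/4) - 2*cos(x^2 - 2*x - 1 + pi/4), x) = sin((x - 1)^2 - 2 + pi/4) + C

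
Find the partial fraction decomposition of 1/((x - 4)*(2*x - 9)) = 2/(2*x - 9) - 1/(x - 4)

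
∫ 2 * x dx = x^2 + C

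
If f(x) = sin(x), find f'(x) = cos(x)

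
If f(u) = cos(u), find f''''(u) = cos(u)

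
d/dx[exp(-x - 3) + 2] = -exp(-x - 3)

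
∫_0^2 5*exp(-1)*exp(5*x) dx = -exp(-1) + exp(9)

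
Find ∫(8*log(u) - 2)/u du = 2*(2*log(u) - 1)*log(u) + C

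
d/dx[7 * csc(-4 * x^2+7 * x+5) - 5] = 14*(8*x - 7)*cos(-4*x^2 + 7*x + 5)/(1 - cos(2*(-4*x^2 + 7*x + 5)))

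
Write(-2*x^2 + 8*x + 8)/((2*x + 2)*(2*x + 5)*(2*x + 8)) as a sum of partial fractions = 49/(18*(2*x + 5)) - 14/(9*(x + 4)) - 1/(18*(x + 1))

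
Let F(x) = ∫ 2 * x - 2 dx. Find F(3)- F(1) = 4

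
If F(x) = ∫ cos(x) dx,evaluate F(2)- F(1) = -sin(1) + sin(2)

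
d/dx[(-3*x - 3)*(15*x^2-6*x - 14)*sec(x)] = 3*(-15*x^3*sin(x)/cos(x) - 9*x^2*sin(x)/cos(x) - 45*x^2 + 20*x*sin(x)/cos(x) - 18*x + 14*sin(x)/cos(x) + 20)/cos(x)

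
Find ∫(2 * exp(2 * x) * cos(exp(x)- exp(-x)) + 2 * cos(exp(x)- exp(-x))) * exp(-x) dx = 2*sin(2*sinh(x)) + C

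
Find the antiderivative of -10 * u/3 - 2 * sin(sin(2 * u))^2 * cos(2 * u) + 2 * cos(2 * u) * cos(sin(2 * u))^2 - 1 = -5*u^2/3 - u + sin(2*sin(2*u))/2 + C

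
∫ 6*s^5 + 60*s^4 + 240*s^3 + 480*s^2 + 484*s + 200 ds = s^6 + 12*s^5 + 60*s^4 + 160*s^3 + 242*s^2 + 200*s + C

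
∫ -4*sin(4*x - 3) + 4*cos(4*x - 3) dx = sin(4*x - 3) + cos(4*x - 3) + C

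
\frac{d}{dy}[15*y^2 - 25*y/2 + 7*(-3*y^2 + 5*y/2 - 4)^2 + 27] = 252*y^3 - 315*y^2 + 907*y/2 - 305/2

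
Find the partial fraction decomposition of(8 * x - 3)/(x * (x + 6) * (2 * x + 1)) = 28/(11*(2*x + 1)) - 17/(22*(x + 6)) - 1/(2*x)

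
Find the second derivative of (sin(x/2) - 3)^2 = 3*sin(x/2)/2 + cos(x)/2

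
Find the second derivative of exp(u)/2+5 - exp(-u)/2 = (exp(2*u) - 1)*exp(-u)/2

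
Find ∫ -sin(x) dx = cos(x) + C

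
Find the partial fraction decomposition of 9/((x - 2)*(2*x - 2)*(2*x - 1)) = 6/(2*x - 1) - 9/(2*(x - 1)) + 3/(2*(x - 2))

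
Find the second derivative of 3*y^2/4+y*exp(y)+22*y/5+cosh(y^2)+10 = 4*y^2*cosh(y^2) + y*exp(y) + 2*exp(y) + 2*sinh(y^2) + 3/2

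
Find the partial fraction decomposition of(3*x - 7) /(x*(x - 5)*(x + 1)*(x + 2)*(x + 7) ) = -1/(90*(x + 7)) + 13/(70*(x + 2)) - 5/(18*(x + 1)) + 1/(315*(x - 5)) + 1/(10*x)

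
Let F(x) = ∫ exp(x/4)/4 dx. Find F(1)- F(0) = -1 + exp(1/4)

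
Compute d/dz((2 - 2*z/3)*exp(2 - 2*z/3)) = (4*z - 18)*exp(2 - 2*z/3)/9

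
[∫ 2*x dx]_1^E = -1 + exp(2)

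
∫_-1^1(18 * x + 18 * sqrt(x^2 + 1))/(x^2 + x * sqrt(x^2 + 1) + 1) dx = -18*log(-1 + sqrt(2)) + 18*log(1 + sqrt(2))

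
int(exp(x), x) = exp(x) + C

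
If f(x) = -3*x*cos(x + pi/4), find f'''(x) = -3*x*sin(x + pi/4) + 9*cos(x + pi/4)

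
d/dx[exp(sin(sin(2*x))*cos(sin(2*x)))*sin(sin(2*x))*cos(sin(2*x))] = (-sin(2*(x - 2*sin(2*x)))/4 + sin(2*(x + 2*sin(2*x)))/4 + cos(2*(x - sin(2*x))) + cos(2*(x + sin(2*x))))*exp(-sin(sin(2*x)) + sin(2*sin(2*x))/2)*exp(sin(sin(2*x)))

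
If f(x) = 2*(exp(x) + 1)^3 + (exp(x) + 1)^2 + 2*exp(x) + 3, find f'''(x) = 54*exp(3*x) + 56*exp(2*x) + 10*exp(x)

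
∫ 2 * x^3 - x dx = x^4/2 - x^2/2 + C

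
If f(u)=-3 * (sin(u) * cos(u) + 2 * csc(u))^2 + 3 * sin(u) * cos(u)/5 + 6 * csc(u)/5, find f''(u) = -48*sin(u)^4 + 48*sin(u)^2 - 12*sin(u)*cos(u)/5 + 12*cos(u) - 6 - 6/(5*sin(u)) + 48/sin(u)^2 + 12/(5*sin(u)^3) - 72/sin(u)^4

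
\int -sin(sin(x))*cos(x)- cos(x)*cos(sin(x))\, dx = sqrt(2)*cos(sin(x) + pi/4) + C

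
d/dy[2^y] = 2^y*log(2)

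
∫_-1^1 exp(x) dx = E - exp(-1)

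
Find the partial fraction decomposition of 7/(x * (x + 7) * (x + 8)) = 7/(8*(x + 8)) - 1/(x + 7) + 1/(8*x)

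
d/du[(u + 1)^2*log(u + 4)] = (2*u^2*log(u + 4) + u^2 + 10*u*log(u + 4) + 2*u + 8*log(u + 4) + 1)/(u + 4)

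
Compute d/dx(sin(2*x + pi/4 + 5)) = 2*cos(2*x + pi/4 + 5)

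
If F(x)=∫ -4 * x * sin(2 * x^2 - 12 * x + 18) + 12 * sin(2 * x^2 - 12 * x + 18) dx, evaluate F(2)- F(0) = -cos(18) + cos(2)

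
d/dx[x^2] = 2*x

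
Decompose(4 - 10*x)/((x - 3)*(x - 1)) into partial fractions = 3/(x - 1) - 13/(x - 3)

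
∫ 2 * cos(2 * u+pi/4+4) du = sin(2*u + pi/4 + 4) + C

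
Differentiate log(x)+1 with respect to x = 1/x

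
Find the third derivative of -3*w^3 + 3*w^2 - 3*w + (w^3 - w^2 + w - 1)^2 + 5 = 120*w^3 - 120*w^2 + 72*w - 42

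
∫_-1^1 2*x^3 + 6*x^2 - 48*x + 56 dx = 116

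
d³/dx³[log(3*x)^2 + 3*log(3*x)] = (4*log(x) + 4*log(3))/x^3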